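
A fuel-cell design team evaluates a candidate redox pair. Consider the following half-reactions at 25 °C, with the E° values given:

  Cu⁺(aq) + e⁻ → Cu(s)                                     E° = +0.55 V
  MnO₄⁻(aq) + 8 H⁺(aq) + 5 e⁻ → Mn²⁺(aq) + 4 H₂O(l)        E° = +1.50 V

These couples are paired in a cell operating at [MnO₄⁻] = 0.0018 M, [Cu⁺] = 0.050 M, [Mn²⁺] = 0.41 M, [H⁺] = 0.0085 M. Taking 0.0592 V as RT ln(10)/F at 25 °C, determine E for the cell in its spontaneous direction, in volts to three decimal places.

MnO₄⁻/Mn²⁺ is the cathode (higher E°), Cu⁺/Cu the anode: E°cell = +1.50 − (+0.55) = +0.95 V, n = 5.
Overall: MnO₄⁻(aq) + 8 H⁺(aq) + 5 Cu(s) → Mn²⁺(aq) + 4 H₂O(l) + 5 Cu⁺(aq)
Q = [Mn²⁺]·[Cu⁺]^5 / ([MnO₄⁻]·[H⁺]^8); log Q = 12.417.
E = E° − (0.0592/n) log Q = +0.95 − (0.0592/5)(12.417) = +0.803 V.

+0.803 V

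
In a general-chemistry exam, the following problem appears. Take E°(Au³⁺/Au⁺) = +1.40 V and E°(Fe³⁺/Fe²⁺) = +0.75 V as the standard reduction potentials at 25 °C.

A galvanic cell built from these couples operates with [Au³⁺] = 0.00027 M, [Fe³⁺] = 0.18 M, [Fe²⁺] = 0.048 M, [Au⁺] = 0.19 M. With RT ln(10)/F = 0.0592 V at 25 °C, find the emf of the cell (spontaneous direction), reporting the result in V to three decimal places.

+0.532 V

Au³⁺/Au⁺ is the cathode (higher E°), Fe³⁺/Fe²⁺ the anode: E°cell = +1.40 − (+0.75) = +0.65 V, n = 2.
Overall: Au³⁺(aq) + 2 Fe²⁺(aq) → Au⁺(aq) + 2 Fe³⁺(aq)
Q = [Au⁺]·[Fe³⁺]^2 / ([Au³⁺]·[Fe²⁺]^2); log Q = 3.995.
E = E° − (0.0592/n) log Q = +0.65 − (0.0592/2)(3.995) = +0.532 V.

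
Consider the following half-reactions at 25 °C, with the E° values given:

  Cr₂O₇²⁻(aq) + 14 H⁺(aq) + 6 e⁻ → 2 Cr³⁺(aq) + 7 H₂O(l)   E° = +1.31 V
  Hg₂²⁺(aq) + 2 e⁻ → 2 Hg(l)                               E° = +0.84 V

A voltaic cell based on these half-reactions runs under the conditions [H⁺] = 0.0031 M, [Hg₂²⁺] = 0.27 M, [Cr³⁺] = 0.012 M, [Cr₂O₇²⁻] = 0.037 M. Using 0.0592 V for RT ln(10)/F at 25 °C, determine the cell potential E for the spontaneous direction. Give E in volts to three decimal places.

Cr₂O₇²⁻/Cr³⁺ is the cathode (higher E°), Hg₂²⁺/Hg the anode: E°cell = +1.31 − (+0.84) = +0.47 V, n = 6.
Overall: Cr₂O₇²⁻(aq) + 14 H⁺(aq) + 6 Hg(l) → 2 Cr³⁺(aq) + 7 H₂O(l) + 3 Hg₂²⁺(aq)
Q = [Cr³⁺]^2·[Hg₂²⁺]^3 / ([Cr₂O₇²⁻]·[H⁺]^14); log Q = 31.005.
E = E° − (0.0592/n) log Q = +0.47 − (0.0592/6)(31.005) = +0.164 V.

+0.164 V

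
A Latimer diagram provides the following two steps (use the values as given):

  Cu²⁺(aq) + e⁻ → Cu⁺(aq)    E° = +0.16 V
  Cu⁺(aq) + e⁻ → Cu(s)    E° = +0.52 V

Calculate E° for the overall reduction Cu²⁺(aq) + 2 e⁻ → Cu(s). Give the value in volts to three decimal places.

Since ΔG° = −nFE° is additive over sequential reductions, n₃E°₃ = n₁E°₁ + n₂E°₂.
E°₃ = (1×+0.16 + 1×+0.52) / 2 = (+0.680) / 2 = +0.340 V.

+0.340 V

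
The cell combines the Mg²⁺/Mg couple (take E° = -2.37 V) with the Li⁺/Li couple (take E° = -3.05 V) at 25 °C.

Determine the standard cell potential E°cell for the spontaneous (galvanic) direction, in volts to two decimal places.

The Mg²⁺/Mg couple has the higher reduction potential, so it is the cathode; Li⁺/Li is oxidised at the anode.
E°cell = E°(cathode) − E°(anode) = (-2.37) − (-3.05) = +0.68 V.

+0.68 V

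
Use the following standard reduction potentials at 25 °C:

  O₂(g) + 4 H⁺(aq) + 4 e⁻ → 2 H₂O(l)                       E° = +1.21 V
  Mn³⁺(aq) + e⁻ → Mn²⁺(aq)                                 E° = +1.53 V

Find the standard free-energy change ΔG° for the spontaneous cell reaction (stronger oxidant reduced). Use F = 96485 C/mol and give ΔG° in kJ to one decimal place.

-123.5 kJ

Mn³⁺/Mn²⁺ (E° = +1.53 V) is the cathode; O₂/H₂O (E° = +1.21 V) is the anode, so E°cell = +0.32 V.
Balancing electrons gives n = 4 (lcm of 1 and 4).
ΔG° = −nFE° = −(4)(96485)(+0.32) = -123,501 J = -123.5 kJ.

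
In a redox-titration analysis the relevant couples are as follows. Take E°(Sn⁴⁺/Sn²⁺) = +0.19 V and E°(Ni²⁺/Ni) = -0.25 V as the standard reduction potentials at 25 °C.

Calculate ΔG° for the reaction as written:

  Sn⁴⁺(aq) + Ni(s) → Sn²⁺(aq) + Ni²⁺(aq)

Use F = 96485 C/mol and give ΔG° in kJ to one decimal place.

-84.9 kJ

As written, Sn⁴⁺/Sn²⁺ is reduced (cathode) and Ni²⁺/Ni is oxidised (anode), so E°cell = (+0.19) − (-0.25) = +0.44 V.
Balancing electrons gives n = 2.
ΔG° = −nFE° = −(2)(96485)(+0.44) = -84,907 J = -84.9 kJ.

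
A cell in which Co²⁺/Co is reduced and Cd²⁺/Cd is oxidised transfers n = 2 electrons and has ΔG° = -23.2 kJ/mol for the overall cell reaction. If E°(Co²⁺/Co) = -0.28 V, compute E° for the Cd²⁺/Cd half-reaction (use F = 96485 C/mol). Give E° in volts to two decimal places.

E°cell = −ΔG°/(nF) = −(-23.2×10³)/((2)(96485)) = +0.120 V.
Since Co²⁺/Co is the cathode and Cd²⁺/Cd the anode, E°cell = E°(Co²⁺/Co) − E°(Cd²⁺/Cd).
So E°(Cd²⁺/Cd) = E°(Co²⁺/Co) − E°cell = (-0.28) − (+0.120) = -0.40 V.

-0.40 V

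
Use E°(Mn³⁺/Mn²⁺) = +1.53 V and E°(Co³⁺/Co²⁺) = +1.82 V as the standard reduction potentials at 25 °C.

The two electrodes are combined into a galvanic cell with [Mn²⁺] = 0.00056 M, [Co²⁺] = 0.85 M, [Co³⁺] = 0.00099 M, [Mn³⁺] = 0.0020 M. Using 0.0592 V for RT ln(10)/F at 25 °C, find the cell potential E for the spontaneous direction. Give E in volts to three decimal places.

+0.084 V

Co³⁺/Co²⁺ is the cathode (higher E°), Mn³⁺/Mn²⁺ the anode: E°cell = +1.82 − (+1.53) = +0.29 V, n = 1.
Overall: Co³⁺(aq) + Mn²⁺(aq) → Co²⁺(aq) + Mn³⁺(aq)
Q = [Co²⁺]·[Mn³⁺] / ([Co³⁺]·[Mn²⁺]); log Q = 3.487.
E = E° − (0.0592/n) log Q = +0.29 − (0.0592/1)(3.487) = +0.084 V.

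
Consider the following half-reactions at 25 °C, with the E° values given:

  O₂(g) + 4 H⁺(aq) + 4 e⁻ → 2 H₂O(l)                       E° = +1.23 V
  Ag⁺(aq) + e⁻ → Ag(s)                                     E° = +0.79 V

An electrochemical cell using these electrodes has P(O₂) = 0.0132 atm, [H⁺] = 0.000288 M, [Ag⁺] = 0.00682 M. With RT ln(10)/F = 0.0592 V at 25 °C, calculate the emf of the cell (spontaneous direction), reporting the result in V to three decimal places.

+0.331 V

O₂/H₂O is the cathode (higher E°), Ag⁺/Ag the anode: E°cell = +1.23 − (+0.79) = +0.44 V, n = 4.
Overall: O₂(g) + 4 H⁺(aq) + 4 Ag(s) → 2 H₂O(l) + 4 Ag⁺(aq)
Q = [Ag⁺]^4 / (P(O₂)·[H⁺]^4); log Q = 7.377.
E = E° − (0.0592/n) log Q = +0.44 − (0.0592/4)(7.377) = +0.331 V.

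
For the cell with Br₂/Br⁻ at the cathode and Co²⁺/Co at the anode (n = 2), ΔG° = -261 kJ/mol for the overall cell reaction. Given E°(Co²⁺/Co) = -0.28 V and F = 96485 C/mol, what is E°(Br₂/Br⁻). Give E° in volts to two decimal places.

E°cell = −ΔG°/(nF) = −(-261×10³)/((2)(96485)) = +1.353 V.
Since Br₂/Br⁻ is the cathode and Co²⁺/Co the anode, E°cell = E°(Br₂/Br⁻) − E°(Co²⁺/Co).
So E°(Br₂/Br⁻) = E°cell + E°(Co²⁺/Co) = +1.353 + (-0.28) = +1.07 V.

+1.07 V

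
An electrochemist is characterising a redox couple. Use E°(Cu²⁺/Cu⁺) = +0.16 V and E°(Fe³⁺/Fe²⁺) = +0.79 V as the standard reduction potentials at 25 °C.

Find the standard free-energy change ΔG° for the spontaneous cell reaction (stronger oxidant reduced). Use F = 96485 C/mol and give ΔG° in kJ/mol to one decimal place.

Fe³⁺/Fe²⁺ (E° = +0.79 V) is the cathode; Cu²⁺/Cu⁺ (E° = +0.16 V) is the anode, so E°cell = +0.63 V.
Balancing electrons gives n = 1 (lcm of 1 and 1).
ΔG° = −nFE° = −(1)(96485)(+0.63) = -60,786 J = -60.8 kJ/mol.

-60.8 kJ/mol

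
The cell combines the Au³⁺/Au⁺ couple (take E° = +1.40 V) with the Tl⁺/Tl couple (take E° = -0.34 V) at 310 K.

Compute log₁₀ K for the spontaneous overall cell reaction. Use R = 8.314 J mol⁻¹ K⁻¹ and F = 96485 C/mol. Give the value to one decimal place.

56.6

Cathode: Au³⁺/Au⁺; anode: Tl⁺/Tl. E°cell = (+1.40) − (-0.34) = +1.74 V, with n = 2.
ΔG° = −nFE° = −RT ln K, so ln K = nFE°/(RT) = (2)(96485)(+1.74) / ((8.314)(310)) = 130.277.
log₁₀ K = 130.277 / ln 10 = 56.6.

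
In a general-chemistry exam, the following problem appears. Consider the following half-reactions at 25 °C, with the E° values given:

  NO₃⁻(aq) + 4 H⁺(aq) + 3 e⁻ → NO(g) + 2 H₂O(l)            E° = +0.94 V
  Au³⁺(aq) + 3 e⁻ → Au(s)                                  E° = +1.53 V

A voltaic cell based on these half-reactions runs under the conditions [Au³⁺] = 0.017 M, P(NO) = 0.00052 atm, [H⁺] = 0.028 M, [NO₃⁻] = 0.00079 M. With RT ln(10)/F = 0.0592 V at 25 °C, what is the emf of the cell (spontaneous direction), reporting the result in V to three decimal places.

+0.674 V

Au³⁺/Au is the cathode (higher E°), NO₃⁻/NO the anode: E°cell = +1.53 − (+0.94) = +0.59 V, n = 3.
Overall: Au³⁺(aq) + NO(g) + 2 H₂O(l) → Au(s) + NO₃⁻(aq) + 4 H⁺(aq)
Q = [NO₃⁻]·[H⁺]^4 / ([Au³⁺]·P(NO)); log Q = -4.260.
E = E° − (0.0592/n) log Q = +0.59 − (0.0592/3)(-4.260) = +0.674 V.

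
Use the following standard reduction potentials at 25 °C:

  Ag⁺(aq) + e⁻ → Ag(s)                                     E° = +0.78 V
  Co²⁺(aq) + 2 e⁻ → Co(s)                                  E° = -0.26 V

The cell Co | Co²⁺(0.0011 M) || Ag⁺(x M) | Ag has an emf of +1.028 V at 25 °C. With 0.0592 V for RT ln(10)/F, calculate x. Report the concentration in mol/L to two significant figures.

Ag⁺/Ag is the cathode, Co²⁺/Co the anode: E°cell = +1.04 V, n = 2.
Overall reaction: 2 Ag⁺(aq) + Co(s) → 2 Ag(s) + Co²⁺(aq); Q = [Co²⁺]^1/[Ag⁺]^2.
From E = E° − (0.0592/n) log Q: log Q = (E° − E)·n/0.0592 = (+1.04 − (+1.028))·2/0.0592 = 0.4054.
So 2·log[Ag⁺] = 1·log(0.0011) − log Q = -2.9586 − (0.4054) = -3.3640; log[Ag⁺] = -3.3640 / 2 = -1.6820; [Ag⁺] = 10^(-1.6820) ≈ 0.021 M.

0.021 M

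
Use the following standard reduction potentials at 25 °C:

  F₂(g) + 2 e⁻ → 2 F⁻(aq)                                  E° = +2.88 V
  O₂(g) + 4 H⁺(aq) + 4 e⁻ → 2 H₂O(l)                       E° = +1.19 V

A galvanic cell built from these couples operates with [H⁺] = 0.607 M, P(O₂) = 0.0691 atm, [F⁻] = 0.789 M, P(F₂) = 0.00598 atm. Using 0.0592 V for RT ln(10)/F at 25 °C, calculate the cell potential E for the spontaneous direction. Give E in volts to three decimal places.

+1.660 V

F₂/F⁻ is the cathode (higher E°), O₂/H₂O the anode: E°cell = +2.88 − (+1.19) = +1.69 V, n = 4.
Overall: 2 F₂(g) + 2 H₂O(l) → 4 F⁻(aq) + O₂(g) + 4 H⁺(aq)
Q = [F⁻]^4·P(O₂)·[H⁺]^4 / (P(F₂)^2); log Q = 2.007.
E = E° − (0.0592/n) log Q = +1.69 − (0.0592/4)(2.007) = +1.660 V.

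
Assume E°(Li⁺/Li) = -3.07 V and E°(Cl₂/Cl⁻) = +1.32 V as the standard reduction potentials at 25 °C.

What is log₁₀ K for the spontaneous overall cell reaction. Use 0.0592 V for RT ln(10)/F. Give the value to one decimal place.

Cathode: Cl₂/Cl⁻; anode: Li⁺/Li. E°cell = +4.39 V, n = 2.
log K = nE°cell / 0.0592 = (2)(+4.39) / 0.0592 = 148.3.

148.3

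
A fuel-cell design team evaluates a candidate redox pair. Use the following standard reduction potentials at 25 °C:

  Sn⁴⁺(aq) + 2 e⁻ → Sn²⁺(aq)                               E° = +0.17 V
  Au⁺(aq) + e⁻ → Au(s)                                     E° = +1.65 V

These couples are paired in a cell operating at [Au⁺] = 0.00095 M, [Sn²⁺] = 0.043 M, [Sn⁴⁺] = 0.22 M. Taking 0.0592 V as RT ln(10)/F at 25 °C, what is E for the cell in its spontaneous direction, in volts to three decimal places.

Au⁺/Au is the cathode (higher E°), Sn⁴⁺/Sn²⁺ the anode: E°cell = +1.65 − (+0.17) = +1.48 V, n = 2.
Overall: 2 Au⁺(aq) + Sn²⁺(aq) → 2 Au(s) + Sn⁴⁺(aq)
Q = [Sn⁴⁺] / ([Au⁺]^2·[Sn²⁺]); log Q = 6.754.
E = E° − (0.0592/n) log Q = +1.48 − (0.0592/2)(6.754) = +1.280 V.

+1.280 V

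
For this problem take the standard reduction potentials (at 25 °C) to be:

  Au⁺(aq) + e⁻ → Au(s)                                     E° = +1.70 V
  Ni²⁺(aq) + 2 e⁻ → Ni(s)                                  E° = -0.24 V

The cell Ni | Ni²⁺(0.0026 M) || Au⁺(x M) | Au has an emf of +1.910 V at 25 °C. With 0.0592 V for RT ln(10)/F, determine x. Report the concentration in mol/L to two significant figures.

0.016 M

Au⁺/Au is the cathode, Ni²⁺/Ni the anode: E°cell = +1.94 V, n = 2.
Overall reaction: 2 Au⁺(aq) + Ni(s) → 2 Au(s) + Ni²⁺(aq); Q = [Ni²⁺]^1/[Au⁺]^2.
From E = E° − (0.0592/n) log Q: log Q = (E° − E)·n/0.0592 = (+1.94 − (+1.910))·2/0.0592 = 1.0135.
So 2·log[Au⁺] = 1·log(0.0026) − log Q = -2.5850 − (1.0135) = -3.5985; log[Au⁺] = -3.5985 / 2 = -1.7993; [Au⁺] = 10^(-1.7993) ≈ 0.016 M.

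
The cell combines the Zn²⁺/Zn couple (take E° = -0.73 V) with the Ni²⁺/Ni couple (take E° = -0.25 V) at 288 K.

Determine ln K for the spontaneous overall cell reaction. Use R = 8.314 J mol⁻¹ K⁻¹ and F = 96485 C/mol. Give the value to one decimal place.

38.7

Cathode: Ni²⁺/Ni; anode: Zn²⁺/Zn. E°cell = (-0.25) − (-0.73) = +0.48 V, with n = 2.
ΔG° = −nFE° = −RT ln K, so ln K = nFE°/(RT) = (2)(96485)(+0.48) / ((8.314)(288)) = 38.684.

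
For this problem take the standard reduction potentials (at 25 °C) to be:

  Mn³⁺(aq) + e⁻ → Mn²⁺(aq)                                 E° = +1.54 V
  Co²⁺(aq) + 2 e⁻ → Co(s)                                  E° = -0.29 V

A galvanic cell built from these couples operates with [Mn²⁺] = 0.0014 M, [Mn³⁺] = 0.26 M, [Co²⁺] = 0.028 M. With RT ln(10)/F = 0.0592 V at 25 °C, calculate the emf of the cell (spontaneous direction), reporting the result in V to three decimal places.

+2.010 V

Mn³⁺/Mn²⁺ is the cathode (higher E°), Co²⁺/Co the anode: E°cell = +1.54 − (-0.29) = +1.83 V, n = 2.
Overall: 2 Mn³⁺(aq) + Co(s) → 2 Mn²⁺(aq) + Co²⁺(aq)
Q = [Mn²⁺]^2·[Co²⁺] / ([Mn³⁺]^2); log Q = -6.091.
E = E° − (0.0592/n) log Q = +1.83 − (0.0592/2)(-6.091) = +2.010 V.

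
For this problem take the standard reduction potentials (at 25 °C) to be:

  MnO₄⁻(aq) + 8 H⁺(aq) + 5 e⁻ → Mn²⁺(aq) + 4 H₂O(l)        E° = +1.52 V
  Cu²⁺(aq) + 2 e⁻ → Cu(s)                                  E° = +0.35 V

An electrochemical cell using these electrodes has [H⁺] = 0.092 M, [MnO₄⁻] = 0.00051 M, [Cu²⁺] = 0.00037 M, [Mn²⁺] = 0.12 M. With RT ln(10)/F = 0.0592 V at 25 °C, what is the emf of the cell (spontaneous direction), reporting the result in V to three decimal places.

+1.145 V

MnO₄⁻/Mn²⁺ is the cathode (higher E°), Cu²⁺/Cu the anode: E°cell = +1.52 − (+0.35) = +1.17 V, n = 10.
Overall: 2 MnO₄⁻(aq) + 16 H⁺(aq) + 5 Cu(s) → 2 Mn²⁺(aq) + 8 H₂O(l) + 5 Cu²⁺(aq)
Q = [Mn²⁺]^2·[Cu²⁺]^5 / ([MnO₄⁻]^2·[H⁺]^16); log Q = 4.164.
E = E° − (0.0592/n) log Q = +1.17 − (0.0592/10)(4.164) = +1.145 V.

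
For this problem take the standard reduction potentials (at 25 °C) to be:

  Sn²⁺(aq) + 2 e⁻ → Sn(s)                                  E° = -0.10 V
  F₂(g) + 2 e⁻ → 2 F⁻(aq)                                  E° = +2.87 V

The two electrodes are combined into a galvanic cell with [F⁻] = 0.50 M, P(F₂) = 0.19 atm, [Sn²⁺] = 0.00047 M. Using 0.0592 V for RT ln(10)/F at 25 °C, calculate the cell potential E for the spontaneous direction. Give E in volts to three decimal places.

+3.065 V

F₂/F⁻ is the cathode (higher E°), Sn²⁺/Sn the anode: E°cell = +2.87 − (-0.10) = +2.97 V, n = 2.
Overall: F₂(g) + Sn(s) → 2 F⁻(aq) + Sn²⁺(aq)
Q = [F⁻]^2·[Sn²⁺] / (P(F₂)); log Q = -3.209.
E = E° − (0.0592/n) log Q = +2.97 − (0.0592/2)(-3.209) = +3.065 V.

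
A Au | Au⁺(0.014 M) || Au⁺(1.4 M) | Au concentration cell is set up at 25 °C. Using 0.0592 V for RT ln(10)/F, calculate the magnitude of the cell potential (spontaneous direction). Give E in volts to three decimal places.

+0.118 V

For a concentration cell E°cell = 0. The 1.4 M side is the cathode (reduction is favoured where [Au⁺] is higher).
With n = 1, E = −(0.0592/1) log([Au⁺]ₐₙ/[Au⁺]꜀ₐₜ) = −(0.0592/1) log(0.014/1.4) = −(0.0592/1)(-2.000) = +0.118 V.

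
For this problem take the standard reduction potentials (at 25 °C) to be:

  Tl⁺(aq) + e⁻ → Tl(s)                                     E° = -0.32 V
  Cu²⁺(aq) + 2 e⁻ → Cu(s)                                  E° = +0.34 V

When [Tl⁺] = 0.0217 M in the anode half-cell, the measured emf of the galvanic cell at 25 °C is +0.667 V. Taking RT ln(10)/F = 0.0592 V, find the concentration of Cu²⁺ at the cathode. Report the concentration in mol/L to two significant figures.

Cu²⁺/Cu is the cathode, Tl⁺/Tl the anode: E°cell = +0.66 V, n = 2.
Overall reaction: Cu²⁺(aq) + 2 Tl(s) → Cu(s) + 2 Tl⁺(aq); Q = [Tl⁺]^2/[Cu²⁺]^1.
From E = E° − (0.0592/n) log Q: log Q = (E° − E)·n/0.0592 = (+0.66 − (+0.667))·2/0.0592 = -0.2365.
So 1·log[Cu²⁺] = 2·log(0.0217) − log Q = -3.3271 − (-0.2365) = -3.0906; [Cu²⁺] = 10^(-3.0906) ≈ 0.00081 M.

0.00081 M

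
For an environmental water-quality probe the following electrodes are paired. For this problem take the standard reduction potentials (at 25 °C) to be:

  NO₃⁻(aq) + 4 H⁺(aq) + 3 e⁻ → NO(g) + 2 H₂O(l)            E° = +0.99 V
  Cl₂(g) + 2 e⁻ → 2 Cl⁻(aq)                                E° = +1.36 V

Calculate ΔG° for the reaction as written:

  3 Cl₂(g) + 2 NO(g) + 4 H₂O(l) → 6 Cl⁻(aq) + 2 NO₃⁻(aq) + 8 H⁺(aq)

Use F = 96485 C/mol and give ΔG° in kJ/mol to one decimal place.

-214.2 kJ/mol

As written, Cl₂/Cl⁻ is reduced (cathode) and NO₃⁻/NO is oxidised (anode), so E°cell = (+1.36) − (+0.99) = +0.37 V.
Balancing electrons gives n = 6.
ΔG° = −nFE° = −(6)(96485)(+0.37) = -214,197 J = -214.2 kJ/mol.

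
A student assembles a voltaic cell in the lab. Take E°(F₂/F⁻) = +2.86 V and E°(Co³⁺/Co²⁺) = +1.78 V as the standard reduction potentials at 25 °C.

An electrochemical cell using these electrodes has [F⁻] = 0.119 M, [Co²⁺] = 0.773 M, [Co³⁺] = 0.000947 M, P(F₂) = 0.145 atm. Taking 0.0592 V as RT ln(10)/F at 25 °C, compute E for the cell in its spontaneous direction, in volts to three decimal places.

+1.282 V

F₂/F⁻ is the cathode (higher E°), Co³⁺/Co²⁺ the anode: E°cell = +2.86 − (+1.78) = +1.08 V, n = 2.
Overall: F₂(g) + 2 Co²⁺(aq) → 2 F⁻(aq) + 2 Co³⁺(aq)
Q = [F⁻]^2·[Co³⁺]^2 / (P(F₂)·[Co²⁺]^2); log Q = -6.834.
E = E° − (0.0592/n) log Q = +1.08 − (0.0592/2)(-6.834) = +1.282 V.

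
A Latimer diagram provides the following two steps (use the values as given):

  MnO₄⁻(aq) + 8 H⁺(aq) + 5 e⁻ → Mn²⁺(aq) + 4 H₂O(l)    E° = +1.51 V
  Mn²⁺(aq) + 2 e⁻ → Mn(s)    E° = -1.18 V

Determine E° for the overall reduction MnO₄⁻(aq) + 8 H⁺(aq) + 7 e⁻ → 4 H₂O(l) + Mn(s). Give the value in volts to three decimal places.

Since ΔG° = −nFE° is additive over sequential reductions, n₃E°₃ = n₁E°₁ + n₂E°₂.
E°₃ = (5×+1.51 + 2×-1.18) / 7 = (+5.190) / 7 = +0.741 V.

+0.741 V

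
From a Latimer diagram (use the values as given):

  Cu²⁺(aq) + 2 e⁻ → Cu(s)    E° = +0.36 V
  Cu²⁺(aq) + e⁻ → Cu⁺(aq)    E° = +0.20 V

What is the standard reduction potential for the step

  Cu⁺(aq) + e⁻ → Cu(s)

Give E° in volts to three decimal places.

+0.520 V

Sequential free energies add, so n₃E°₃ = n₁E°₁ + n₂E°₂.
With n₃ = 2, and the known step contributing 1×(+0.20) V, the unknown satisfies 1·E° = 2×(+0.36) − 1×(+0.20) = +0.520.
E° = +0.520 / 1 = +0.520 V.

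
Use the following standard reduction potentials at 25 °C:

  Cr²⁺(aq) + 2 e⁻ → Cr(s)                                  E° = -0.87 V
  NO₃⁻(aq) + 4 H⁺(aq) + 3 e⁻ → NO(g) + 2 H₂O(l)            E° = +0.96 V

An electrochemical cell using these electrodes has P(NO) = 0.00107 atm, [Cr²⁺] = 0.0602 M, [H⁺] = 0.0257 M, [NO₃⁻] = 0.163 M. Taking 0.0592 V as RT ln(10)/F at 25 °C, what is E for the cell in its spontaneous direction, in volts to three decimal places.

+1.784 V

NO₃⁻/NO is the cathode (higher E°), Cr²⁺/Cr the anode: E°cell = +0.96 − (-0.87) = +1.83 V, n = 6.
Overall: 2 NO₃⁻(aq) + 8 H⁺(aq) + 3 Cr(s) → 2 NO(g) + 4 H₂O(l) + 3 Cr²⁺(aq)
Q = P(NO)^2·[Cr²⁺]^3 / ([NO₃⁻]^2·[H⁺]^8); log Q = 4.694.
E = E° − (0.0592/n) log Q = +1.83 − (0.0592/6)(4.694) = +1.784 V.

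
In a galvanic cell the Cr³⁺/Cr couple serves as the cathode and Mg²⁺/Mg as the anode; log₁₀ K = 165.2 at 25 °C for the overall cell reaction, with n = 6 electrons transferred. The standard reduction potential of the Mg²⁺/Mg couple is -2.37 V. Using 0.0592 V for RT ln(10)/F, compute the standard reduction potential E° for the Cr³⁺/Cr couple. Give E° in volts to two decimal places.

E°cell = (0.0592/n)·log K = (0.0592/6)(165.2) = +1.630 V.
Since Cr³⁺/Cr is the cathode and Mg²⁺/Mg the anode, E°cell = E°(Cr³⁺/Cr) − E°(Mg²⁺/Mg).
So E°(Cr³⁺/Cr) = E°cell + E°(Mg²⁺/Mg) = +1.630 + (-2.37) = -0.74 V.

-0.74 V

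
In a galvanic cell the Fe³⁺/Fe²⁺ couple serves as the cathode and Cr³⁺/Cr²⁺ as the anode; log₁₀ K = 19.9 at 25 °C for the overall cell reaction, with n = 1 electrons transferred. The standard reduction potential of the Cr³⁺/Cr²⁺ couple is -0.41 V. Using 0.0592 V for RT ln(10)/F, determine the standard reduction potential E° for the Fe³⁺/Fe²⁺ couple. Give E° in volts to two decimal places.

E°cell = (0.0592/n)·log K = (0.0592/1)(19.9) = +1.178 V.
Since Fe³⁺/Fe²⁺ is the cathode and Cr³⁺/Cr²⁺ the anode, E°cell = E°(Fe³⁺/Fe²⁺) − E°(Cr³⁺/Cr²⁺).
So E°(Fe³⁺/Fe²⁺) = E°cell + E°(Cr³⁺/Cr²⁺) = +1.178 + (-0.41) = +0.77 V.

+0.77 V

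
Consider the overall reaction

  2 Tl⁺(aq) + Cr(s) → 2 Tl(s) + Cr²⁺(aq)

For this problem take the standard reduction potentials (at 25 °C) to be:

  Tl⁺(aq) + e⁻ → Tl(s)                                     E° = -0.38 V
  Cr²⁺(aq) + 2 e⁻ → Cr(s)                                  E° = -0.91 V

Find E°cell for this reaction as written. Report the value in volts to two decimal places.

+0.53 V

The Tl⁺/Tl couple has the higher reduction potential, so it is the cathode; Cr²⁺/Cr is oxidised at the anode.
E°cell = E°(cathode) − E°(anode) = (-0.38) − (-0.91) = +0.53 V.
Since E°cell > 0, the reaction is spontaneous under standard conditions.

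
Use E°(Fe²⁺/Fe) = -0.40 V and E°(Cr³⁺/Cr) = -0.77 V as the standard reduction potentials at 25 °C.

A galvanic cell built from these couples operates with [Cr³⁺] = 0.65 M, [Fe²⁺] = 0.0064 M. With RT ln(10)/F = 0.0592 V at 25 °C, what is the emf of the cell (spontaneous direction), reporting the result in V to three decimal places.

Fe²⁺/Fe is the cathode (higher E°), Cr³⁺/Cr the anode: E°cell = -0.40 − (-0.77) = +0.37 V, n = 6.
Overall: 3 Fe²⁺(aq) + 2 Cr(s) → 3 Fe(s) + 2 Cr³⁺(aq)
Q = [Cr³⁺]^2 / ([Fe²⁺]^3); log Q = 6.207.
E = E° − (0.0592/n) log Q = +0.37 − (0.0592/6)(6.207) = +0.309 V.

+0.309 V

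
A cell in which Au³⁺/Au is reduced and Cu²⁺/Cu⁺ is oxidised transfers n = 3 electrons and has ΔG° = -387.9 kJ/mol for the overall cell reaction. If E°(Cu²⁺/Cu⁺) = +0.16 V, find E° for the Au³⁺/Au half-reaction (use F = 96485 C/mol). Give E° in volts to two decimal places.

+1.50 V

E°cell = −ΔG°/(nF) = −(-387.9×10³)/((3)(96485)) = +1.340 V.
Since Au³⁺/Au is the cathode and Cu²⁺/Cu⁺ the anode, E°cell = E°(Au³⁺/Au) − E°(Cu²⁺/Cu⁺).
So E°(Au³⁺/Au) = E°cell + E°(Cu²⁺/Cu⁺) = +1.340 + (+0.16) = +1.50 V.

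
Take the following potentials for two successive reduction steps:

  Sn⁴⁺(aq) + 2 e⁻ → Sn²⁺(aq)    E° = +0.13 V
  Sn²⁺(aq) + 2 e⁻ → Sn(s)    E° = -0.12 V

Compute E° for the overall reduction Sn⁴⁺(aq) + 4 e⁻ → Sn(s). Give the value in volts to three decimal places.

+0.005 V

Since ΔG° = −nFE° is additive over sequential reductions, n₃E°₃ = n₁E°₁ + n₂E°₂.
E°₃ = (2×+0.13 + 2×-0.12) / 4 = (+0.020) / 4 = +0.005 V.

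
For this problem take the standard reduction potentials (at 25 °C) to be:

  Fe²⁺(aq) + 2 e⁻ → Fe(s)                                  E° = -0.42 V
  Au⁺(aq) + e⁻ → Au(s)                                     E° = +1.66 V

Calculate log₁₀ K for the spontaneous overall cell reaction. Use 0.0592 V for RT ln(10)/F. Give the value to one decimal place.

70.3

Cathode: Au⁺/Au; anode: Fe²⁺/Fe. E°cell = +2.08 V, n = 2.
log K = nE°cell / 0.0592 = (2)(+2.08) / 0.0592 = 70.3.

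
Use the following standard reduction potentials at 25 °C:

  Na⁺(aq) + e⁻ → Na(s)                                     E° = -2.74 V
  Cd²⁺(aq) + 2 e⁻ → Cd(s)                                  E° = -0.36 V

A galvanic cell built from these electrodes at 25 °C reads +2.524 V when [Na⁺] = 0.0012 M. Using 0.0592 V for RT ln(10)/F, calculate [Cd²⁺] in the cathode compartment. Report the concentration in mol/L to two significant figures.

Cd²⁺/Cd is the cathode, Na⁺/Na the anode: E°cell = +2.38 V, n = 2.
Overall reaction: Cd²⁺(aq) + 2 Na(s) → Cd(s) + 2 Na⁺(aq); Q = [Na⁺]^2/[Cd²⁺]^1.
From E = E° − (0.0592/n) log Q: log Q = (E° − E)·n/0.0592 = (+2.38 − (+2.524))·2/0.0592 = -4.8649.
So 1·log[Cd²⁺] = 2·log(0.0012) − log Q = -5.8416 − (-4.8649) = -0.9767; [Cd²⁺] = 10^(-0.9767) ≈ 0.11 M.

0.11 M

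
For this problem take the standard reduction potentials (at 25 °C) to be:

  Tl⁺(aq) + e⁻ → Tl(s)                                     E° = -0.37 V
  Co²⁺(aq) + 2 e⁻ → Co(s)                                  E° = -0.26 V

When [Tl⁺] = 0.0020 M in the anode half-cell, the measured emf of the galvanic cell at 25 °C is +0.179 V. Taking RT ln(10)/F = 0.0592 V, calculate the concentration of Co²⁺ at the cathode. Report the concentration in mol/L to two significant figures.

Co²⁺/Co is the cathode, Tl⁺/Tl the anode: E°cell = +0.11 V, n = 2.
Overall reaction: Co²⁺(aq) + 2 Tl(s) → Co(s) + 2 Tl⁺(aq); Q = [Tl⁺]^2/[Co²⁺]^1.
From E = E° − (0.0592/n) log Q: log Q = (E° − E)·n/0.0592 = (+0.11 − (+0.179))·2/0.0592 = -2.3311.
So 1·log[Co²⁺] = 2·log(0.002) − log Q = -5.3979 − (-2.3311) = -3.0668; [Co²⁺] = 10^(-3.0668) ≈ 0.00086 M.

0.00086 M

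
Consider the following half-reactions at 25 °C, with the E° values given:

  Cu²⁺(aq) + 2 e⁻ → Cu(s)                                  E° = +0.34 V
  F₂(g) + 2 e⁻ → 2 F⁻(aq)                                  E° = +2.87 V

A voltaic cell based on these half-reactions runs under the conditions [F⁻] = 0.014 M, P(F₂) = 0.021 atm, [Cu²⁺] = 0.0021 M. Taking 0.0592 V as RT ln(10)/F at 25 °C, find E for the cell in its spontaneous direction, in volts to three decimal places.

F₂/F⁻ is the cathode (higher E°), Cu²⁺/Cu the anode: E°cell = +2.87 − (+0.34) = +2.53 V, n = 2.
Overall: F₂(g) + Cu(s) → 2 F⁻(aq) + Cu²⁺(aq)
Q = [F⁻]^2·[Cu²⁺] / (P(F₂)); log Q = -4.708.
E = E° − (0.0592/n) log Q = +2.53 − (0.0592/2)(-4.708) = +2.669 V.

+2.669 V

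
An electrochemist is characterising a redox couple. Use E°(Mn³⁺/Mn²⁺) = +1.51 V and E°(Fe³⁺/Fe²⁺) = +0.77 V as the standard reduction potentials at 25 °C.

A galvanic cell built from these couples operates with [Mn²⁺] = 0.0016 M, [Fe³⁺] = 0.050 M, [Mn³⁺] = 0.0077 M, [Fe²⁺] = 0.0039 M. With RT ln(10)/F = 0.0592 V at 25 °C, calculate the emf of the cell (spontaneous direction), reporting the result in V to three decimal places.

+0.715 V

Mn³⁺/Mn²⁺ is the cathode (higher E°), Fe³⁺/Fe²⁺ the anode: E°cell = +1.51 − (+0.77) = +0.74 V, n = 1.
Overall: Mn³⁺(aq) + Fe²⁺(aq) → Mn²⁺(aq) + Fe³⁺(aq)
Q = [Mn²⁺]·[Fe³⁺] / ([Mn³⁺]·[Fe²⁺]); log Q = 0.426.
E = E° − (0.0592/n) log Q = +0.74 − (0.0592/1)(0.426) = +0.715 V.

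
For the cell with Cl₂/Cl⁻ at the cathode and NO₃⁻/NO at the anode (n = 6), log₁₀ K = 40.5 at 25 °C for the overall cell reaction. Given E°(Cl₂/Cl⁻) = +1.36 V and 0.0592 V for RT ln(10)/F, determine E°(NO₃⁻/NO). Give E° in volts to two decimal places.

E°cell = (0.0592/n)·log K = (0.0592/6)(40.5) = +0.400 V.
Since Cl₂/Cl⁻ is the cathode and NO₃⁻/NO the anode, E°cell = E°(Cl₂/Cl⁻) − E°(NO₃⁻/NO).
So E°(NO₃⁻/NO) = E°(Cl₂/Cl⁻) − E°cell = (+1.36) − (+0.400) = +0.96 V.

+0.96 V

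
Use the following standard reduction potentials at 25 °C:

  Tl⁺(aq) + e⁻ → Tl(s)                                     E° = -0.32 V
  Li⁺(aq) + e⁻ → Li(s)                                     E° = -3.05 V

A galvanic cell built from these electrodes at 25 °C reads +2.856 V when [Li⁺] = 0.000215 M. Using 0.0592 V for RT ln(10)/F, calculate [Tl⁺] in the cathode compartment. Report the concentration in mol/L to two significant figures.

Tl⁺/Tl is the cathode, Li⁺/Li the anode: E°cell = +2.73 V, n = 1.
Overall reaction: Tl⁺(aq) + Li(s) → Tl(s) + Li⁺(aq); Q = [Li⁺]^1/[Tl⁺]^1.
From E = E° − (0.0592/n) log Q: log Q = (E° − E)·n/0.0592 = (+2.73 − (+2.856))·1/0.0592 = -2.1284.
So 1·log[Tl⁺] = 1·log(0.000215) − log Q = -3.6676 − (-2.1284) = -1.5392; [Tl⁺] = 10^(-1.5392) ≈ 0.029 M.

0.029 M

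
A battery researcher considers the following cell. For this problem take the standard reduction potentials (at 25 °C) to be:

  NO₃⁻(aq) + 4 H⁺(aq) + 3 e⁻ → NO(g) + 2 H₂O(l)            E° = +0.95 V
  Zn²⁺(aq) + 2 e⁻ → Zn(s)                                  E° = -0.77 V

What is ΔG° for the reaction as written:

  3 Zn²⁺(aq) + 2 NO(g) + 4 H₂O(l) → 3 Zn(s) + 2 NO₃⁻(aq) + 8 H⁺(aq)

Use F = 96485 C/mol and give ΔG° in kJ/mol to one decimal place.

As written, Zn²⁺/Zn is reduced (cathode) and NO₃⁻/NO is oxidised (anode), so E°cell = (-0.77) − (+0.95) = -1.72 V.
Balancing electrons gives n = 6.
ΔG° = −nFE° = −(6)(96485)(-1.72) = 995,725 J = +995.7 kJ/mol.

+995.7 kJ/mol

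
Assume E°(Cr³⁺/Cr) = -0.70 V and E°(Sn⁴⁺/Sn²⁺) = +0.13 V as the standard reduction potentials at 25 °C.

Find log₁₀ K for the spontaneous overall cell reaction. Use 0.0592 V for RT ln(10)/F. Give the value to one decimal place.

84.1

Cathode: Sn⁴⁺/Sn²⁺; anode: Cr³⁺/Cr. E°cell = +0.83 V, n = 6.
log K = nE°cell / 0.0592 = (6)(+0.83) / 0.0592 = 84.1.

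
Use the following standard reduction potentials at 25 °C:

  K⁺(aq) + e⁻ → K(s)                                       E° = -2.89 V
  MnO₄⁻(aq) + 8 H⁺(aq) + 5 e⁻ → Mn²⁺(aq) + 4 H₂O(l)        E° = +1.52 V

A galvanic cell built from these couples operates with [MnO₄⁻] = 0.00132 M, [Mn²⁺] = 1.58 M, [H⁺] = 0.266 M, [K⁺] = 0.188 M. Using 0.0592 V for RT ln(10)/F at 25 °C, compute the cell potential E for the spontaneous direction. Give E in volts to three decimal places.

+4.362 V

MnO₄⁻/Mn²⁺ is the cathode (higher E°), K⁺/K the anode: E°cell = +1.52 − (-2.89) = +4.41 V, n = 5.
Overall: MnO₄⁻(aq) + 8 H⁺(aq) + 5 K(s) → Mn²⁺(aq) + 4 H₂O(l) + 5 K⁺(aq)
Q = [Mn²⁺]·[K⁺]^5 / ([MnO₄⁻]·[H⁺]^8); log Q = 4.050.
E = E° − (0.0592/n) log Q = +4.41 − (0.0592/5)(4.050) = +4.362 V.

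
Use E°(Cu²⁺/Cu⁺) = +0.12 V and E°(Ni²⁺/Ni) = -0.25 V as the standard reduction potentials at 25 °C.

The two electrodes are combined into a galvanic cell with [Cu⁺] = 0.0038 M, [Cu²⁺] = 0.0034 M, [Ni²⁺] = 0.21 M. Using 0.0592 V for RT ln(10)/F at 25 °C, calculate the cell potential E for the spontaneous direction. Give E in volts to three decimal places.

Cu²⁺/Cu⁺ is the cathode (higher E°), Ni²⁺/Ni the anode: E°cell = +0.12 − (-0.25) = +0.37 V, n = 2.
Overall: 2 Cu²⁺(aq) + Ni(s) → 2 Cu⁺(aq) + Ni²⁺(aq)
Q = [Cu⁺]^2·[Ni²⁺] / ([Cu²⁺]^2); log Q = -0.581.
E = E° − (0.0592/n) log Q = +0.37 − (0.0592/2)(-0.581) = +0.387 V.

+0.387 V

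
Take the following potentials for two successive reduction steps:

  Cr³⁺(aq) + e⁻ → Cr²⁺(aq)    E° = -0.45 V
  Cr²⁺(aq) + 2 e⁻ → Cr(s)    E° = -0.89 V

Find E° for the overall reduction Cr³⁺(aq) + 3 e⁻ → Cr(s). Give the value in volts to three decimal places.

Standard free energies of sequential steps add: ΔG°₃ = ΔG°₁ + ΔG°₂, so n₃E°₃ = n₁E°₁ + n₂E°₂.
E°₃ = (1×-0.45 + 2×-0.89) / 3 = (-2.230) / 3 = -0.743 V.
Simply averaging or adding the two E° values would be wrong; the electron-weighted sum is required.

-0.743 V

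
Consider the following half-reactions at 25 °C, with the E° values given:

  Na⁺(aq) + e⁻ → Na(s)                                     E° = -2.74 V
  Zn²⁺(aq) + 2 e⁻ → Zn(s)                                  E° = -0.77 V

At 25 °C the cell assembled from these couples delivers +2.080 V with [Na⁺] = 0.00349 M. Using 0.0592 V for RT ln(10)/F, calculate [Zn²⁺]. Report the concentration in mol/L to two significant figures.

Zn²⁺/Zn is the cathode, Na⁺/Na the anode: E°cell = +1.97 V, n = 2.
Overall reaction: Zn²⁺(aq) + 2 Na(s) → Zn(s) + 2 Na⁺(aq); Q = [Na⁺]^2/[Zn²⁺]^1.
From E = E° − (0.0592/n) log Q: log Q = (E° − E)·n/0.0592 = (+1.97 − (+2.080))·2/0.0592 = -3.7162.
So 1·log[Zn²⁺] = 2·log(0.00349) − log Q = -4.9143 − (-3.7162) = -1.1981; [Zn²⁺] = 10^(-1.1981) ≈ 0.063 M.

0.063 M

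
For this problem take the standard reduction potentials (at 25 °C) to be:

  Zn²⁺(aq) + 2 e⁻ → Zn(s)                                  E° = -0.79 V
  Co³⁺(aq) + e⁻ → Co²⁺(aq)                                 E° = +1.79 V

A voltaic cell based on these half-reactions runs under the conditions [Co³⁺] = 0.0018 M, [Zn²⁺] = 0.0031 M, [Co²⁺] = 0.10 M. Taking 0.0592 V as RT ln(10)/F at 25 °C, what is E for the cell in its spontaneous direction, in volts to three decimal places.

+2.551 V

Co³⁺/Co²⁺ is the cathode (higher E°), Zn²⁺/Zn the anode: E°cell = +1.79 − (-0.79) = +2.58 V, n = 2.
Overall: 2 Co³⁺(aq) + Zn(s) → 2 Co²⁺(aq) + Zn²⁺(aq)
Q = [Co²⁺]^2·[Zn²⁺] / ([Co³⁺]^2); log Q = 0.981.
E = E° − (0.0592/n) log Q = +2.58 − (0.0592/2)(0.981) = +2.551 V.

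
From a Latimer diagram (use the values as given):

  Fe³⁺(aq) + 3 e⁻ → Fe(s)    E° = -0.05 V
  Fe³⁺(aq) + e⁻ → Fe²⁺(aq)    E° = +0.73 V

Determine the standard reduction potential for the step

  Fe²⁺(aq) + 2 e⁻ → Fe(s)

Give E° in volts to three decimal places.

Sequential free energies add, so n₃E°₃ = n₁E°₁ + n₂E°₂.
With n₃ = 3, and the known step contributing 1×(+0.73) V, the unknown satisfies 2·E° = 3×(-0.05) − 1×(+0.73) = -0.880.
E° = -0.880 / 2 = -0.440 V.

-0.440 V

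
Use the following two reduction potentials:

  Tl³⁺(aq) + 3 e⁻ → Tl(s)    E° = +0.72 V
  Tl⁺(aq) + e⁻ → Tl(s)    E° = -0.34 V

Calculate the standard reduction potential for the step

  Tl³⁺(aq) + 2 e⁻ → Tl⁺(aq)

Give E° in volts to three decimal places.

Sequential free energies add, so n₃E°₃ = n₁E°₁ + n₂E°₂.
With n₃ = 3, and the known step contributing 1×(-0.34) V, the unknown satisfies 2·E° = 3×(+0.72) − 1×(-0.34) = +2.500.
E° = +2.500 / 2 = +1.250 V.

+1.250 V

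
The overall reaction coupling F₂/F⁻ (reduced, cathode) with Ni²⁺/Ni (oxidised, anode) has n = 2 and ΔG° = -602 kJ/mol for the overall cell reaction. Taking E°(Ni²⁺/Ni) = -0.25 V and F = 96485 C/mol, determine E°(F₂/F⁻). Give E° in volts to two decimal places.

+2.87 V

E°cell = −ΔG°/(nF) = −(-602×10³)/((2)(96485)) = +3.120 V.
Since F₂/F⁻ is the cathode and Ni²⁺/Ni the anode, E°cell = E°(F₂/F⁻) − E°(Ni²⁺/Ni).
So E°(F₂/F⁻) = E°cell + E°(Ni²⁺/Ni) = +3.120 + (-0.25) = +2.87 V.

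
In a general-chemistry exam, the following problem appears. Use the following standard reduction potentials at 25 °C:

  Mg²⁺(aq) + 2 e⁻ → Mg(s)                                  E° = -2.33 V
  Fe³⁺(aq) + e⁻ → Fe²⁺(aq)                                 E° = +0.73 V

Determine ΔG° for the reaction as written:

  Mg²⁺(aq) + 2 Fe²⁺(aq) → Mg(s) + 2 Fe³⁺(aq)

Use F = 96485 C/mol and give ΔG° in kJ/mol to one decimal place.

As written, Mg²⁺/Mg is reduced (cathode) and Fe³⁺/Fe²⁺ is oxidised (anode), so E°cell = (-2.33) − (+0.73) = -3.06 V.
Balancing electrons gives n = 2.
ΔG° = −nFE° = −(2)(96485)(-3.06) = 590,488 J = +590.5 kJ/mol.

+590.5 kJ/mol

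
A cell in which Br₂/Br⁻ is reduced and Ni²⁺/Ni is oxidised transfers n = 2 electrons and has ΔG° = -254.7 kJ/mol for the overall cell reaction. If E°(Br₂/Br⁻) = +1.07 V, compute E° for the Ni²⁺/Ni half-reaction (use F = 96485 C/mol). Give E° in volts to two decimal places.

-0.25 V

E°cell = −ΔG°/(nF) = −(-254.7×10³)/((2)(96485)) = +1.320 V.
Since Br₂/Br⁻ is the cathode and Ni²⁺/Ni the anode, E°cell = E°(Br₂/Br⁻) − E°(Ni²⁺/Ni).
So E°(Ni²⁺/Ni) = E°(Br₂/Br⁻) − E°cell = (+1.07) − (+1.320) = -0.25 V.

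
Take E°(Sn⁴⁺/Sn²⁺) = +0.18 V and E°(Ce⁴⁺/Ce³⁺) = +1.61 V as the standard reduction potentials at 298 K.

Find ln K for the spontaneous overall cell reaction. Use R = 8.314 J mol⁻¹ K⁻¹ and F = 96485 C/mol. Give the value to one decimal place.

111.4

Cathode: Ce⁴⁺/Ce³⁺; anode: Sn⁴⁺/Sn²⁺. E°cell = (+1.61) − (+0.18) = +1.43 V, with n = 2.
ΔG° = −nFE° = −RT ln K, so ln K = nFE°/(RT) = (2)(96485)(+1.43) / ((8.314)(298)) = 111.378.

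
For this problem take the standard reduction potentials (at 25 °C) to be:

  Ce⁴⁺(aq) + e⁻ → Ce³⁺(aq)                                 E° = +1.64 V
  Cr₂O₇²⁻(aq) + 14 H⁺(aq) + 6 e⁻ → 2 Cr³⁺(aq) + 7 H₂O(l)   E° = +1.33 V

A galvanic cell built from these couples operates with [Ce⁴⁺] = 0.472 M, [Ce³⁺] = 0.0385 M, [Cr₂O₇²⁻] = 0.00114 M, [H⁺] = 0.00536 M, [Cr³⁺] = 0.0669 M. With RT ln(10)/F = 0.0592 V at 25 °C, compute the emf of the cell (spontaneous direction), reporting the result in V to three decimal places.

+0.694 V

Ce⁴⁺/Ce³⁺ is the cathode (higher E°), Cr₂O₇²⁻/Cr³⁺ the anode: E°cell = +1.64 − (+1.33) = +0.31 V, n = 6.
Overall: 6 Ce⁴⁺(aq) + 2 Cr³⁺(aq) + 7 H₂O(l) → 6 Ce³⁺(aq) + Cr₂O₇²⁻(aq) + 14 H⁺(aq)
Q = [Ce³⁺]^6·[Cr₂O₇²⁻]·[H⁺]^14 / ([Ce⁴⁺]^6·[Cr³⁺]^2); log Q = -38.917.
E = E° − (0.0592/n) log Q = +0.31 − (0.0592/6)(-38.917) = +0.694 V.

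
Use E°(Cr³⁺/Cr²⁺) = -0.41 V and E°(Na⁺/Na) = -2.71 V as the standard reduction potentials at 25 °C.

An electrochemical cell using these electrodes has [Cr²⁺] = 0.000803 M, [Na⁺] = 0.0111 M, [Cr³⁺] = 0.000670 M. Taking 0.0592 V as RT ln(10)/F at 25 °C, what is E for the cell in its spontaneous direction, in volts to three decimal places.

+2.411 V

Cr³⁺/Cr²⁺ is the cathode (higher E°), Na⁺/Na the anode: E°cell = -0.41 − (-2.71) = +2.30 V, n = 1.
Overall: Cr³⁺(aq) + Na(s) → Cr²⁺(aq) + Na⁺(aq)
Q = [Cr²⁺]·[Na⁺] / ([Cr³⁺]); log Q = -1.876.
E = E° − (0.0592/n) log Q = +2.30 − (0.0592/1)(-1.876) = +2.411 V.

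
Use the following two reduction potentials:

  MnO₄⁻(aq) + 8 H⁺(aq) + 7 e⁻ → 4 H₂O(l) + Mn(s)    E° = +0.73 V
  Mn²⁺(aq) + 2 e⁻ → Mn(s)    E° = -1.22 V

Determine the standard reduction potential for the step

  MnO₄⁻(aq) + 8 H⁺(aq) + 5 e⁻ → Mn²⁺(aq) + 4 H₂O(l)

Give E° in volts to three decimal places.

+1.510 V

Sequential free energies add, so n₃E°₃ = n₁E°₁ + n₂E°₂.
With n₃ = 7, and the known step contributing 2×(-1.22) V, the unknown satisfies 5·E° = 7×(+0.73) − 2×(-1.22) = +7.550.
E° = +7.550 / 5 = +1.510 V.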